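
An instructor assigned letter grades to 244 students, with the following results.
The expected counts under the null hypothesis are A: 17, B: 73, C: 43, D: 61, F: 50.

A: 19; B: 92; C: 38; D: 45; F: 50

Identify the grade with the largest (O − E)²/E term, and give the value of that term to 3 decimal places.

A: (19 − 17)²/17 = 4/17 = 0.2353
B: (92 − 73)²/73 = 361/73 = 4.9452
C: (38 − 43)²/43 = 25/43 = 0.5814
D: (45 − 61)²/61 = 256/61 = 4.1967
F: (50 − 50)²/50 = 0/50 = 0.0000
The largest term is for B: 4.945.

B, 4.945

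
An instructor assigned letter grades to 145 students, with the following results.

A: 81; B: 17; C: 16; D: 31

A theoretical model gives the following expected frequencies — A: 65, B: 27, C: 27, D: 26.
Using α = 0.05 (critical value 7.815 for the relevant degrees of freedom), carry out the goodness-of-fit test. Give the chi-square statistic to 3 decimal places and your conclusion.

A: (81 − 65)²/65 = 256/65 = 3.9385
B: (17 − 27)²/27 = 100/27 = 3.7037
C: (16 − 27)²/27 = 121/27 = 4.4815
D: (31 − 26)²/26 = 25/26 = 0.9615
Sum = 13.085
df = 3. Since 13.085 > 7.815, we reject H₀.

13.085; reject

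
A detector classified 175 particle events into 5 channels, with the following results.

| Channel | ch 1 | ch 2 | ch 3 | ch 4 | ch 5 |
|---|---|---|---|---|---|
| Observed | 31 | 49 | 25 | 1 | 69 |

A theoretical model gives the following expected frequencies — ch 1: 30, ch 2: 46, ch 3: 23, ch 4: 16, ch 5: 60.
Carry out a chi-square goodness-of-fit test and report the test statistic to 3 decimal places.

cat         O        E   (O−E)²/E
ch 1       31       30     0.0333
ch 2       49       46     0.1957
ch 3       25       23     0.1739
ch 4        1       16    14.0625
ch 5       69       60     1.3500
Sum = 15.815

15.815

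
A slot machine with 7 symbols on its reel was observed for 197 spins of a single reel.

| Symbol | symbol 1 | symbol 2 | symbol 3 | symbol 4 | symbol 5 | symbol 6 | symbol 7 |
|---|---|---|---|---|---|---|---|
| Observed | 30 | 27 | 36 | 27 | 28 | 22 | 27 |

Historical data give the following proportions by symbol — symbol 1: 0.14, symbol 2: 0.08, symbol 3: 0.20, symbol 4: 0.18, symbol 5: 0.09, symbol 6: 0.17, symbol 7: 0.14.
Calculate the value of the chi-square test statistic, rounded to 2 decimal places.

Expected counts E_i = n·p_i: 197×0.14 = 27.58, 197×0.08 = 15.76, 197×0.20 = 39.4, 197×0.18 = 35.46, 197×0.09 = 17.73, 197×0.17 = 33.49, 197×0.14 = 27.58.
cat           O        E   (O−E)²/E
symbol 1     30    27.58      0.212
symbol 2     27    15.76      8.016
symbol 3     36     39.4      0.293
symbol 4     27    35.46      2.018
symbol 5     28    17.73      5.949
symbol 6     22    33.49      3.942
symbol 7     27    27.58      0.012
Sum = 20.44

20.44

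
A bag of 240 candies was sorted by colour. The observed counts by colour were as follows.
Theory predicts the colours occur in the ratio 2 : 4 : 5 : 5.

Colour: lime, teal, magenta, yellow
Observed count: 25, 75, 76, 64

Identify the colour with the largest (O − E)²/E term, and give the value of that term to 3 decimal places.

teal, 3.750

Ratio total = 16. Expected counts: 240×2/16 = 30, 240×4/16 = 60, 240×5/16 = 75, 240×5/16 = 75.
cat          O        E   (O−E)²/E
lime        25       30     0.8333
teal        75       60     3.7500
magenta     76       75     0.0133
yellow      64       75     1.6133
The largest term is for teal: 3.750.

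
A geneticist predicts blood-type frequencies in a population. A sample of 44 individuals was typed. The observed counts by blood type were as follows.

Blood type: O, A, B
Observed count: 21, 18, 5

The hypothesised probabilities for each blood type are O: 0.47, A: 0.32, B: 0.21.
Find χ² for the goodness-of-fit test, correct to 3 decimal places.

Expected counts E_i = n·p_i: 44×0.47 = 20.68, 44×0.32 = 14.08, 44×0.21 = 9.24.
χ² = (21−20.68)²/20.68 + (18−14.08)²/14.08 + (5−9.24)²/9.24
   = 0.0050 + 1.0914 + 1.9456
Sum = 3.042

3.042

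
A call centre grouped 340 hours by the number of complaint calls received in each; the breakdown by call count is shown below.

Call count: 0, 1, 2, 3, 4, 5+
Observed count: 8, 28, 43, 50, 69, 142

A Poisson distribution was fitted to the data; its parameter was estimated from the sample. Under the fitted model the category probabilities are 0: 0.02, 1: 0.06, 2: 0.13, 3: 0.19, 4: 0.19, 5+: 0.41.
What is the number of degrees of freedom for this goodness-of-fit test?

There are k = 6 categories and 1 parameter estimated from the data, so df = 6 − 1 − 1 = 4.

4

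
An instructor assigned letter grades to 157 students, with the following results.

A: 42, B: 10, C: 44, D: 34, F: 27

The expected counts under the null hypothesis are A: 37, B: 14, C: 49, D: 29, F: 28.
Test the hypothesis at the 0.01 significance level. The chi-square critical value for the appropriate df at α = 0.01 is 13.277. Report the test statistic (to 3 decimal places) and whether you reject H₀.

3.227; do not reject

χ² = (42−37)²/37 + (10−14)²/14 + (44−49)²/49 + (34−29)²/29 + (27−28)²/28
   = 0.6757 + 1.1429 + 0.5102 + 0.8621 + 0.0357
Sum = 3.227
df = 4. Since 3.227 < 13.277, we do not reject H₀.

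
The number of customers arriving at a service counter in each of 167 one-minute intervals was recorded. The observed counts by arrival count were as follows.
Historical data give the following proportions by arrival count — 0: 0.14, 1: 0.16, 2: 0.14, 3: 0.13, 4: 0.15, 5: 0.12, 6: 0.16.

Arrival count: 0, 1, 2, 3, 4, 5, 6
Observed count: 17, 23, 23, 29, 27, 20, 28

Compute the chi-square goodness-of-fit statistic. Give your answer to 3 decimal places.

Expected counts E_i = n·p_i: 167×0.14 = 23.38, 167×0.16 = 26.72, 167×0.14 = 23.38, 167×0.13 = 21.71, 167×0.15 = 25.05, 167×0.12 = 20.04, 167×0.16 = 26.72.
χ² = (17−23.38)²/23.38 + (23−26.72)²/26.72 + (23−23.38)²/23.38 + (29−21.71)²/21.71 + (27−25.05)²/25.05 + (20−20.04)²/20.04 + (28−26.72)²/26.72
   = 1.7410 + 0.5179 + 0.0062 + 2.4479 + 0.1518 + 0.0001 + 0.0613
Sum = 4.926

4.926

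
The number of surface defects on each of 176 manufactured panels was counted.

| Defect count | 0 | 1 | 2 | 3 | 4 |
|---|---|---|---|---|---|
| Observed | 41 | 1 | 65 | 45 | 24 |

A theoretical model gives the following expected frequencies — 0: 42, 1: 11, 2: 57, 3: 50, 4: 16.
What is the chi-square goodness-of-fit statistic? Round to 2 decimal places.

14.74

cat         O        E   (O−E)²/E
0          41       42      0.024
1           1       11      9.091
2          65       57      1.123
3          45       50      0.500
4          24       16      4.000
Sum = 14.74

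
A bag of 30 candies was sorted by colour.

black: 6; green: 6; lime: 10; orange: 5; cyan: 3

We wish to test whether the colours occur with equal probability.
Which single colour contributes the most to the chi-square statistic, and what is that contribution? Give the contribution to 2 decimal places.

lime, 2.67

Under H₀ each category has probability 1/5, so each expected count is 30/5 = 6.
black: (6 − 6)²/6 = 0/6 = 0.000
green: (6 − 6)²/6 = 0/6 = 0.000
lime: (10 − 6)²/6 = 16/6 = 2.667
orange: (5 − 6)²/6 = 1/6 = 0.167
cyan: (3 − 6)²/6 = 9/6 = 1.500
The largest term is for lime: 2.67.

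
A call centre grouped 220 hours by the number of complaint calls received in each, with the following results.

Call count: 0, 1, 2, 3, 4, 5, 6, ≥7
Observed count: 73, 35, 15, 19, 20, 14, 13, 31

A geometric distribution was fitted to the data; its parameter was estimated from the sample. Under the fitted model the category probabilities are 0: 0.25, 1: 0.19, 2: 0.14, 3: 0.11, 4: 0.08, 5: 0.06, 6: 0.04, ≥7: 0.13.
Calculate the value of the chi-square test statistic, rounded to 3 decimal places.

18.801

Expected counts E_i = n·p_i: 220×0.25 = 55, 220×0.19 = 41.8, 220×0.14 = 30.8, 220×0.11 = 24.2, 220×0.08 = 17.6, 220×0.06 = 13.2, 220×0.04 = 8.8, 220×0.13 = 28.6.
0: (73 − 55)²/55 = 324/55 = 5.8909
1: (35 − 41.8)²/41.8 = 46.24/41.8 = 1.1062
2: (15 − 30.8)²/30.8 = 249.64/30.8 = 8.1052
3: (19 − 24.2)²/24.2 = 27.04/24.2 = 1.1174
4: (20 − 17.6)²/17.6 = 5.76/17.6 = 0.3273
5: (14 − 13.2)²/13.2 = 0.64/13.2 = 0.0485
6: (13 − 8.8)²/8.8 = 17.64/8.8 = 2.0045
≥7: (31 − 28.6)²/28.6 = 5.76/28.6 = 0.2014
Sum = 18.801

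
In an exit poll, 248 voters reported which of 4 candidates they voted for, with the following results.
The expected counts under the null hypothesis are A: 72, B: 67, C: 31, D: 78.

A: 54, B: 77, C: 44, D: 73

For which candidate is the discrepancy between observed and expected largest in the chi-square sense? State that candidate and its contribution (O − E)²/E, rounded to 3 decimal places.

C, 5.452

χ² = (54−72)²/72 + (77−67)²/67 + (44−31)²/31 + (73−78)²/78
   = 4.5000 + 1.4925 + 5.4516 + 0.3205
The largest term is for C: 5.452.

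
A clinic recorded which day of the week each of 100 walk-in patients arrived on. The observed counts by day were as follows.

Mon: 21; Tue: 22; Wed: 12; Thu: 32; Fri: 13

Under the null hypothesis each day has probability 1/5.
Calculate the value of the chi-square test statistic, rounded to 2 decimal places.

Under H₀ each category has probability 1/5, so each expected count is 100/5 = 20.
χ² = (21−20)²/20 + (22−20)²/20 + (12−20)²/20 + (32−20)²/20 + (13−20)²/20
   = 0.050 + 0.200 + 3.200 + 7.200 + 2.450
Sum = 13.10

13.10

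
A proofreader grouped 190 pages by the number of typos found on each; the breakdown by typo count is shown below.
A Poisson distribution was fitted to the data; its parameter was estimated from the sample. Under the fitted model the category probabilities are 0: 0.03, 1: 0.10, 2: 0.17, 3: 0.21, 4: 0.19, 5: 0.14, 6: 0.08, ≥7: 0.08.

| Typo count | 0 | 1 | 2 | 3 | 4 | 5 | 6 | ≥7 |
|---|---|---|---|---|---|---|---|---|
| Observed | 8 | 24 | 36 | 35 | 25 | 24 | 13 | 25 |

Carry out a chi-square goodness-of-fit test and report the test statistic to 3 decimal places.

Expected counts E_i = n·p_i: 190×0.03 = 5.7, 190×0.10 = 19, 190×0.17 = 32.3, 190×0.21 = 39.9, 190×0.19 = 36.1, 190×0.14 = 26.6, 190×0.08 = 15.2, 190×0.08 = 15.2.
χ² = (8−5.7)²/5.7 + (24−19)²/19 + (36−32.3)²/32.3 + (35−39.9)²/39.9 + (25−36.1)²/36.1 + (24−26.6)²/26.6 + (13−15.2)²/15.2 + (25−15.2)²/15.2
   = 0.9281 + 1.3158 + 0.4238 + 0.6018 + 3.4130 + 0.2541 + 0.3184 + 6.3184
Sum = 13.573

13.573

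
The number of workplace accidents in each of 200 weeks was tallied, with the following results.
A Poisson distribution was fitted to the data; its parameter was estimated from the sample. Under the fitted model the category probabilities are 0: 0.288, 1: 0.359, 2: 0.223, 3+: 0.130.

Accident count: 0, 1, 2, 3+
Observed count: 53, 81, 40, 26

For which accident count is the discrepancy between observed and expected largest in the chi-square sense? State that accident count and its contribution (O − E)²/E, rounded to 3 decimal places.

Expected counts E_i = n·p_i: 200×0.288 = 57.6, 200×0.359 = 71.8, 200×0.223 = 44.6, 200×0.130 = 26.
χ² = (53−57.6)²/57.6 + (81−71.8)²/71.8 + (40−44.6)²/44.6 + (26−26)²/26
   = 0.3674 + 1.1788 + 0.4744 + 0.0000
The largest term is for 1: 1.179.

1, 1.179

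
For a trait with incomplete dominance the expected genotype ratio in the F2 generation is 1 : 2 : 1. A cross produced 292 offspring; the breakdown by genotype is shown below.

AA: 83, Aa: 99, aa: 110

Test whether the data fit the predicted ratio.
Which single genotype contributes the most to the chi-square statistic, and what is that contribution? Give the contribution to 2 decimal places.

Ratio total = 4. Expected counts: 292×1/4 = 73, 292×2/4 = 146, 292×1/4 = 73.
χ² = (83−73)²/73 + (99−146)²/146 + (110−73)²/73
   = 1.370 + 15.130 + 18.753
The largest term is for aa: 18.75.

aa, 18.75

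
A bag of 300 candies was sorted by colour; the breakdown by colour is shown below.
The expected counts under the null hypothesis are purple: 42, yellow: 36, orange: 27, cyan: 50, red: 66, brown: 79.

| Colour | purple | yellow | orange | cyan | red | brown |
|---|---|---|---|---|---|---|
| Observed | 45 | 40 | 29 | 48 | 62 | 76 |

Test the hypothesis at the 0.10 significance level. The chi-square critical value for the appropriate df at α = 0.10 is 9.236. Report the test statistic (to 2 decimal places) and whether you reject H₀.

1.24; do not reject

purple: (45 − 42)²/42 = 9/42 = 0.214
yellow: (40 − 36)²/36 = 16/36 = 0.444
orange: (29 − 27)²/27 = 4/27 = 0.148
cyan: (48 − 50)²/50 = 4/50 = 0.080
red: (62 − 66)²/66 = 16/66 = 0.242
brown: (76 − 79)²/79 = 9/79 = 0.114
Sum = 1.24
df = 5. Since 1.24 < 9.236, we do not reject H₀.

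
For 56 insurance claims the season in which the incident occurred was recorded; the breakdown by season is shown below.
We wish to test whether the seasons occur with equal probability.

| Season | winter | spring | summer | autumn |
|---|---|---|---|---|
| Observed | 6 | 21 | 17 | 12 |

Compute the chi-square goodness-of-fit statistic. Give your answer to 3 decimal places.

9.000

Expected count for each of the 4 categories: 56/4 = 14.
cat         O        E   (O−E)²/E
winter      6       14     4.5714
spring     21       14     3.5000
summer     17       14     0.6429
autumn     12       14     0.2857
Sum = 9.000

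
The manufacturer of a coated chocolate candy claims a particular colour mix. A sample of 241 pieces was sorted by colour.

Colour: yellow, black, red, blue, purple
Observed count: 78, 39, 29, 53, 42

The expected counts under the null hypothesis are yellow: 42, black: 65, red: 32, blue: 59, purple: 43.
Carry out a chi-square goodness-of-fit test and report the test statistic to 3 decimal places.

42.172

χ² = (78−42)²/42 + (39−65)²/65 + (29−32)²/32 + (53−59)²/59 + (42−43)²/43
   = 30.8571 + 10.4000 + 0.2813 + 0.6102 + 0.0233
Sum = 42.172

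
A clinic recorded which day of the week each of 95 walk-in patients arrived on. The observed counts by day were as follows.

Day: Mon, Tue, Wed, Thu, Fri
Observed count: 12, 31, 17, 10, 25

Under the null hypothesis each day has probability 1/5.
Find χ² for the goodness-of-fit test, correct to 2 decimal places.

16.53

Expected count for each of the 5 categories: 95/5 = 19.
Mon: (12 − 19)²/19 = 49/19 = 2.579
Tue: (31 − 19)²/19 = 144/19 = 7.579
Wed: (17 − 19)²/19 = 4/19 = 0.211
Thu: (10 − 19)²/19 = 81/19 = 4.263
Fri: (25 − 19)²/19 = 36/19 = 1.895
Sum = 16.53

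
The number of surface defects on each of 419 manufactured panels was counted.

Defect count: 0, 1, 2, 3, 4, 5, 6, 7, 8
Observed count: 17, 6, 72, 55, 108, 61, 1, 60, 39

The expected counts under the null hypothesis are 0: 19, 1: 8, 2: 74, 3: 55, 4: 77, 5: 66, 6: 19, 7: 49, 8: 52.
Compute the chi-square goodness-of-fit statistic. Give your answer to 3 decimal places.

χ² = (17−19)²/19 + (6−8)²/8 + (72−74)²/74 + (55−55)²/55 + (108−77)²/77 + (61−66)²/66 + (1−19)²/19 + (60−49)²/49 + (39−52)²/52
   = 0.2105 + 0.5000 + 0.0541 + 0.0000 + 12.4805 + 0.3788 + 17.0526 + 2.4694 + 3.2500
Sum = 36.396

36.396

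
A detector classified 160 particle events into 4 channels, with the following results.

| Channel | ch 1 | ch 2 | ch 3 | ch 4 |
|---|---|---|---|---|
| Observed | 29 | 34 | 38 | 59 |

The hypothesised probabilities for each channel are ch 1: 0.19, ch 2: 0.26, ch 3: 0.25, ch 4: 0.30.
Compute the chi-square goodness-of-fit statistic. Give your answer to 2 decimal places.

Expected counts E_i = n·p_i: 160×0.19 = 30.4, 160×0.26 = 41.6, 160×0.25 = 40, 160×0.30 = 48.
cat         O        E   (O−E)²/E
ch 1       29     30.4      0.064
ch 2       34     41.6      1.388
ch 3       38       40      0.100
ch 4       59       48      2.521
Sum = 4.07

4.07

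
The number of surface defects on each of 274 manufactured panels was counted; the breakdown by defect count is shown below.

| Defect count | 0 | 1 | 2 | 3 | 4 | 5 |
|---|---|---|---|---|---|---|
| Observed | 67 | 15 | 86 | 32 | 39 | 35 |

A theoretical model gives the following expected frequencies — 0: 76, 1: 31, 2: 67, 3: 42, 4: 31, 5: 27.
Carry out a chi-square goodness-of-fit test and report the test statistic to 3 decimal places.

χ² = (67−76)²/76 + (15−31)²/31 + (86−67)²/67 + (32−42)²/42 + (39−31)²/31 + (35−27)²/27
   = 1.0658 + 8.2581 + 5.3881 + 2.3810 + 2.0645 + 2.3704
Sum = 21.528

21.528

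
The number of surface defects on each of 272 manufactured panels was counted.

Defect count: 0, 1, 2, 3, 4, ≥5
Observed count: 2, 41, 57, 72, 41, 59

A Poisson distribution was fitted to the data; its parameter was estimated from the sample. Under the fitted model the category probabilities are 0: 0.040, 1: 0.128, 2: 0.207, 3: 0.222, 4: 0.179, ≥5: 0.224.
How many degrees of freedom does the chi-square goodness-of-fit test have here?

4

There are k = 6 categories and 1 parameter estimated from the data, so df = 6 − 1 − 1 = 4.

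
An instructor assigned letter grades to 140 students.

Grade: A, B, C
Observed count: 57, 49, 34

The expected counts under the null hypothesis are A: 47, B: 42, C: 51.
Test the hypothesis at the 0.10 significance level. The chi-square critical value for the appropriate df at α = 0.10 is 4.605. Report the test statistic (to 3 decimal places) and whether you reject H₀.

χ² = (57−47)²/47 + (49−42)²/42 + (34−51)²/51
   = 2.1277 + 1.1667 + 5.6667
Sum = 8.961
df = 2. Since 8.961 > 4.605, we reject H₀.

8.961; reject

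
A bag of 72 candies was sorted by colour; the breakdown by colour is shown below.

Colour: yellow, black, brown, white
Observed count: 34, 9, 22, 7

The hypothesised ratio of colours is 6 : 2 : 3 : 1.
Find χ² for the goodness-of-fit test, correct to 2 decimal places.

Ratio total = 12. Expected counts: 72×6/12 = 36, 72×2/12 = 12, 72×3/12 = 18, 72×1/12 = 6.
χ² = (34−36)²/36 + (9−12)²/12 + (22−18)²/18 + (7−6)²/6
   = 0.111 + 0.750 + 0.889 + 0.167
Sum = 1.92

1.92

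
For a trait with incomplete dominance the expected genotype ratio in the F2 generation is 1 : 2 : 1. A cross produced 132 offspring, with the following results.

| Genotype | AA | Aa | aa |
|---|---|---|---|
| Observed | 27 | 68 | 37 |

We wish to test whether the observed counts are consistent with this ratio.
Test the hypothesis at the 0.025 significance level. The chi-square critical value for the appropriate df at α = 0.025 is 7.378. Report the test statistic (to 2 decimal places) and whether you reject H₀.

Ratio total = 4. Expected counts: 132×1/4 = 33, 132×2/4 = 66, 132×1/4 = 33.
χ² = (27−33)²/33 + (68−66)²/66 + (37−33)²/33
   = 1.091 + 0.061 + 0.485
Sum = 1.64
df = 2. Since 1.64 < 7.378, we do not reject H₀.

1.64; do not reject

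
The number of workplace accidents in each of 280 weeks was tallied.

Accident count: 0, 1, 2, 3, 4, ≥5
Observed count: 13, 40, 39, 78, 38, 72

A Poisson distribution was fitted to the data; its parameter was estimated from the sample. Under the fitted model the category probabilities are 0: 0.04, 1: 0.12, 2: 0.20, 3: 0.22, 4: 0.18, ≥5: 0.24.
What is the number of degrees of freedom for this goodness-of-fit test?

4

There are k = 6 categories and 1 parameter estimated from the data, so df = 6 − 1 − 1 = 4.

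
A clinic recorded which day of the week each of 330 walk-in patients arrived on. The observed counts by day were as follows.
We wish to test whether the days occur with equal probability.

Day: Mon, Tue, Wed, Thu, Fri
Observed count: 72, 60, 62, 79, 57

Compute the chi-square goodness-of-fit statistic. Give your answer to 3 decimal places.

Expected count for each of the 5 categories: 330/5 = 66.
cat         O        E   (O−E)²/E
Mon        72       66     0.5455
Tue        60       66     0.5455
Wed        62       66     0.2424
Thu        79       66     2.5606
Fri        57       66     1.2273
Sum = 5.121

5.121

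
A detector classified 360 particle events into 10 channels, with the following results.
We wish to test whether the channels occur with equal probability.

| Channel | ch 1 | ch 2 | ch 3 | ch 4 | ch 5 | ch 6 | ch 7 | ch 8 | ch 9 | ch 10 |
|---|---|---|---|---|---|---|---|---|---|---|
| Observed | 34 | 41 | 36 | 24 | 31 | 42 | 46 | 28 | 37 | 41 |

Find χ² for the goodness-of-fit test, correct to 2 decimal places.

Expected count for each of the 10 categories: 360/10 = 36.
ch 1: (34 − 36)²/36 = 4/36 = 0.111
ch 2: (41 − 36)²/36 = 25/36 = 0.694
ch 3: (36 − 36)²/36 = 0/36 = 0.000
ch 4: (24 − 36)²/36 = 144/36 = 4.000
ch 5: (31 − 36)²/36 = 25/36 = 0.694
ch 6: (42 − 36)²/36 = 36/36 = 1.000
ch 7: (46 − 36)²/36 = 100/36 = 2.778
ch 8: (28 − 36)²/36 = 64/36 = 1.778
ch 9: (37 − 36)²/36 = 1/36 = 0.028
ch 10: (41 − 36)²/36 = 25/36 = 0.694
Sum = 11.78

11.78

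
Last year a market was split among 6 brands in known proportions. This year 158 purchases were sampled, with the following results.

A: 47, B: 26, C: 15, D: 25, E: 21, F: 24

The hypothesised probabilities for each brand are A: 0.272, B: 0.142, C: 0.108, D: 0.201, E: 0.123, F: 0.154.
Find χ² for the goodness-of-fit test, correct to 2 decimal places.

Expected counts E_i = n·p_i: 158×0.272 = 42.976, 158×0.142 = 22.436, 158×0.108 = 17.064, 158×0.201 = 31.758, 158×0.123 = 19.434, 158×0.154 = 24.332.
cat         O        E   (O−E)²/E
A          47   42.976      0.377
B          26   22.436      0.566
C          15   17.064      0.250
D          25   31.758      1.438
E          21   19.434      0.126
F          24   24.332      0.005
Sum = 2.76

2.76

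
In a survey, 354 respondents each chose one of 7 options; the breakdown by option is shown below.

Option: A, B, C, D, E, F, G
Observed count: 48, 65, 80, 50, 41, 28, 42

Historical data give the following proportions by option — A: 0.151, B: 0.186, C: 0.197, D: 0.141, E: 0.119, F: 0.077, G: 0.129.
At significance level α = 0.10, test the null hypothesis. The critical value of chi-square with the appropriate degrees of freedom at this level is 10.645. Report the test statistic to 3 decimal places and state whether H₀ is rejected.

2.422; do not reject

Expected counts E_i = n·p_i: 354×0.151 = 53.454, 354×0.186 = 65.844, 354×0.197 = 69.738, 354×0.141 = 49.914, 354×0.119 = 42.126, 354×0.077 = 27.258, 354×0.129 = 45.666.
cat         O        E   (O−E)²/E
A          48   53.454     0.5565
B          65   65.844     0.0108
C          80   69.738     1.5101
D          50   49.914     0.0001
E          41   42.126     0.0301
F          28   27.258     0.0202
G          42   45.666     0.2943
Sum = 2.422
df = 6. Since 2.422 < 10.645, we do not reject H₀.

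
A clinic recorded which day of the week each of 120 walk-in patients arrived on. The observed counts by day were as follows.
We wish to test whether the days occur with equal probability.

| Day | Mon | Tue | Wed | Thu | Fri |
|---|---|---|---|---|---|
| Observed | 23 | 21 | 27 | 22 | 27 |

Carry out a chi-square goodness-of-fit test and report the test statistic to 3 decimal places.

Expected count for each of the 5 categories: 120/5 = 24.
cat         O        E   (O−E)²/E
Mon        23       24     0.0417
Tue        21       24     0.3750
Wed        27       24     0.3750
Thu        22       24     0.1667
Fri        27       24     0.3750
Sum = 1.333

1.333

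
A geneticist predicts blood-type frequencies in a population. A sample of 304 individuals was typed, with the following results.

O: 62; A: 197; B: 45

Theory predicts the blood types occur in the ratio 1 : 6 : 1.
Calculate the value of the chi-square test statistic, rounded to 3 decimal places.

20.662

Ratio total = 8. Expected counts: 304×1/8 = 38, 304×6/8 = 228, 304×1/8 = 38.
χ² = (62−38)²/38 + (197−228)²/228 + (45−38)²/38
   = 15.1579 + 4.2149 + 1.2895
Sum = 20.662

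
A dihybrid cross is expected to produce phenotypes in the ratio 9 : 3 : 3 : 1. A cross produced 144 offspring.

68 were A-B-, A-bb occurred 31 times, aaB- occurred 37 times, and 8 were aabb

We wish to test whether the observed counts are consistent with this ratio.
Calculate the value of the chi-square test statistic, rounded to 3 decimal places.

6.494

Ratio total = 16. Expected counts: 144×9/16 = 81, 144×3/16 = 27, 144×3/16 = 27, 144×1/16 = 9.
χ² = (68−81)²/81 + (31−27)²/27 + (37−27)²/27 + (8−9)²/9
   = 2.0864 + 0.5926 + 3.7037 + 0.1111
Sum = 6.494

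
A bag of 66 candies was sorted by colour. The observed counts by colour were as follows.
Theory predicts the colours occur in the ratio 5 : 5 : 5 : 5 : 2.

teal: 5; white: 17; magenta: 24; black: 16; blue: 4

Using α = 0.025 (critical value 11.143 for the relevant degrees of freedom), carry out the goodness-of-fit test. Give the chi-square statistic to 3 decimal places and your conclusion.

Ratio total = 22. Expected counts: 66×5/22 = 15, 66×5/22 = 15, 66×5/22 = 15, 66×5/22 = 15, 66×2/22 = 6.
teal: (5 − 15)²/15 = 100/15 = 6.6667
white: (17 − 15)²/15 = 4/15 = 0.2667
magenta: (24 − 15)²/15 = 81/15 = 5.4000
black: (16 − 15)²/15 = 1/15 = 0.0667
blue: (4 − 6)²/6 = 4/6 = 0.6667
Sum = 13.067
df = 4. Since 13.067 > 11.143, we reject H₀.

13.067; reject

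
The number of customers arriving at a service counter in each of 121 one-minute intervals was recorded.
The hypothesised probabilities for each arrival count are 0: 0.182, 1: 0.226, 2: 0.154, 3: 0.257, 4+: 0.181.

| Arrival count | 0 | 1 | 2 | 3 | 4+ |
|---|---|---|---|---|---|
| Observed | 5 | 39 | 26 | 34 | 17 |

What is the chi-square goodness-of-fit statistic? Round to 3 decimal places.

22.403

Expected counts E_i = n·p_i: 121×0.182 = 22.022, 121×0.226 = 27.346, 121×0.154 = 18.634, 121×0.257 = 31.097, 121×0.181 = 21.901.
0: (5 − 22.022)²/22.022 = 289.748484/22.022 = 13.1572
1: (39 − 27.346)²/27.346 = 135.815716/27.346 = 4.9666
2: (26 − 18.634)²/18.634 = 54.257956/18.634 = 2.9118
3: (34 − 31.097)²/31.097 = 8.427409/31.097 = 0.2710
4+: (17 − 21.901)²/21.901 = 24.019801/21.901 = 1.0967
Sum = 22.403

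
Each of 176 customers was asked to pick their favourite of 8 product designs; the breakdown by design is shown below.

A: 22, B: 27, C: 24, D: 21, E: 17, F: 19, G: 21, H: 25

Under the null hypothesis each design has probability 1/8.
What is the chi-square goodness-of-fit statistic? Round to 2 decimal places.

Expected count for each of the 8 categories: 176/8 = 22.
χ² = (22−22)²/22 + (27−22)²/22 + (24−22)²/22 + (21−22)²/22 + (17−22)²/22 + (19−22)²/22 + (21−22)²/22 + (25−22)²/22
   = 0.000 + 1.136 + 0.182 + 0.045 + 1.136 + 0.409 + 0.045 + 0.409
Sum = 3.36

3.36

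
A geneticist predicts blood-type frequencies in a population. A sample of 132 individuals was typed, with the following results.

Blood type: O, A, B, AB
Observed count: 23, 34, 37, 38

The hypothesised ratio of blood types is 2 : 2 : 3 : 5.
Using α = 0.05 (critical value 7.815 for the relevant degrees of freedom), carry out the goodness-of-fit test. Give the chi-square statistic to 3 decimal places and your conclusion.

Ratio total = 12. Expected counts: 132×2/12 = 22, 132×2/12 = 22, 132×3/12 = 33, 132×5/12 = 55.
O: (23 − 22)²/22 = 1/22 = 0.0455
A: (34 − 22)²/22 = 144/22 = 6.5455
B: (37 − 33)²/33 = 16/33 = 0.4848
AB: (38 − 55)²/55 = 289/55 = 5.2545
Sum = 12.330
df = 3. Since 12.330 > 7.815, we reject H₀.

12.330; reject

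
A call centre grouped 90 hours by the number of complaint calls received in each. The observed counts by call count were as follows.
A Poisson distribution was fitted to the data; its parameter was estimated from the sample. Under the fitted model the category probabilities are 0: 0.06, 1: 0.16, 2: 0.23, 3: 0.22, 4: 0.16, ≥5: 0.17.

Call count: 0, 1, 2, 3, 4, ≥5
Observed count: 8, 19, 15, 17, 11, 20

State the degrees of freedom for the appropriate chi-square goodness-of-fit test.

4

There are k = 6 categories and 1 parameter estimated from the data, so df = 6 − 1 − 1 = 4.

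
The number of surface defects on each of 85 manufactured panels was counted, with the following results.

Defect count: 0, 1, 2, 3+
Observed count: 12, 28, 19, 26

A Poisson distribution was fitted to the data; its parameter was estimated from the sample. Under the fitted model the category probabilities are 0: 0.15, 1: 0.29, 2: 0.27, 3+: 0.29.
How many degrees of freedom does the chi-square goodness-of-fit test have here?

There are k = 4 categories and 1 parameter estimated from the data, so df = 4 − 1 − 1 = 2.

2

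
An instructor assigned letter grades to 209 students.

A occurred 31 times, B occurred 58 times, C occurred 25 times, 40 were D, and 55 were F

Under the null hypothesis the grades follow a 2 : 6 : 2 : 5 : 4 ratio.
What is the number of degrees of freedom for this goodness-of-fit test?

There are k = 5 categories and no parameters were estimated from the data, so df = 5 − 1 = 4.

4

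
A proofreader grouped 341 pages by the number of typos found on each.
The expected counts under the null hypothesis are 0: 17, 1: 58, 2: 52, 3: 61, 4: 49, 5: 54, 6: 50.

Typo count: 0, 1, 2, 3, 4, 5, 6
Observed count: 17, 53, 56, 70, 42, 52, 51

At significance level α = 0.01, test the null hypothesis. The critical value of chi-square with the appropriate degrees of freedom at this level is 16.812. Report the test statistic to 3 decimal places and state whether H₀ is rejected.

3.161; do not reject

χ² = (17−17)²/17 + (53−58)²/58 + (56−52)²/52 + (70−61)²/61 + (42−49)²/49 + (52−54)²/54 + (51−50)²/50
   = 0.0000 + 0.4310 + 0.3077 + 1.3279 + 1.0000 + 0.0741 + 0.0200
Sum = 3.161
df = 6. Since 3.161 < 16.812, we do not reject H₀.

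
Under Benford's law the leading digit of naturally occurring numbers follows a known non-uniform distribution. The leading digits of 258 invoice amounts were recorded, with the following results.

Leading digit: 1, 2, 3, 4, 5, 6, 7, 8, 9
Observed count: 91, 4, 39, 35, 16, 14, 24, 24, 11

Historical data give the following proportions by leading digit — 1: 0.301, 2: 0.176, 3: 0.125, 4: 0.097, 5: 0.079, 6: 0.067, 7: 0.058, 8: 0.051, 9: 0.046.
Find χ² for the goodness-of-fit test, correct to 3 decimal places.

Expected counts E_i = n·p_i: 258×0.301 = 77.658, 258×0.176 = 45.408, 258×0.125 = 32.25, 258×0.097 = 25.026, 258×0.079 = 20.382, 258×0.067 = 17.286, 258×0.058 = 14.964, 258×0.051 = 13.158, 258×0.046 = 11.868.
χ² = (91−77.658)²/77.658 + (4−45.408)²/45.408 + (39−32.25)²/32.25 + (35−25.026)²/25.026 + (16−20.382)²/20.382 + (14−17.286)²/17.286 + (24−14.964)²/14.964 + (24−13.158)²/13.158 + (11−11.868)²/11.868
   = 2.2922 + 37.7604 + 1.4128 + 3.9751 + 0.9421 + 0.6247 + 5.4564 + 8.9336 + 0.0635
Sum = 61.461

61.461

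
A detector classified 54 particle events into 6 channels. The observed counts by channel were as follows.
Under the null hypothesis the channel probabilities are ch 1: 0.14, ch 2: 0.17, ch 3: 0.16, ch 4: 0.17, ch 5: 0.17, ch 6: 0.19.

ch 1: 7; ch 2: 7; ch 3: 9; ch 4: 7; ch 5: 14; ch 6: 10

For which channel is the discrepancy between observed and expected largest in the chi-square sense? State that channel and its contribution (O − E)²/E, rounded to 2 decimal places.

ch 5, 2.53

Expected counts E_i = n·p_i: 54×0.14 = 7.56, 54×0.17 = 9.18, 54×0.16 = 8.64, 54×0.17 = 9.18, 54×0.17 = 9.18, 54×0.19 = 10.26.
χ² = (7−7.56)²/7.56 + (7−9.18)²/9.18 + (9−8.64)²/8.64 + (7−9.18)²/9.18 + (14−9.18)²/9.18 + (10−10.26)²/10.26
   = 0.041 + 0.518 + 0.015 + 0.518 + 2.531 + 0.007
The largest term is for ch 5: 2.53.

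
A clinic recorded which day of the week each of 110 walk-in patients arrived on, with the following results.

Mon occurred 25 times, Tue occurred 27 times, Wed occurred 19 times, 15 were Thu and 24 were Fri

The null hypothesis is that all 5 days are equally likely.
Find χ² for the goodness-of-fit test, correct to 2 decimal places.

4.36

Under H₀ each category has probability 1/5, so each expected count is 110/5 = 22.
Mon: (25 − 22)²/22 = 9/22 = 0.409
Tue: (27 − 22)²/22 = 25/22 = 1.136
Wed: (19 − 22)²/22 = 9/22 = 0.409
Thu: (15 − 22)²/22 = 49/22 = 2.227
Fri: (24 − 22)²/22 = 4/22 = 0.182
Sum = 4.36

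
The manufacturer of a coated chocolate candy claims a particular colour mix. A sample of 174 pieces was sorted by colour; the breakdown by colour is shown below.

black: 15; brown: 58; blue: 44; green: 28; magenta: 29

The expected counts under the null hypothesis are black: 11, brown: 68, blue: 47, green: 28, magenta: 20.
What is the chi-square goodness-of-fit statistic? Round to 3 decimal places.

7.167

black: (15 − 11)²/11 = 16/11 = 1.4545
brown: (58 − 68)²/68 = 100/68 = 1.4706
blue: (44 − 47)²/47 = 9/47 = 0.1915
green: (28 − 28)²/28 = 0/28 = 0.0000
magenta: (29 − 20)²/20 = 81/20 = 4.0500
Sum = 7.167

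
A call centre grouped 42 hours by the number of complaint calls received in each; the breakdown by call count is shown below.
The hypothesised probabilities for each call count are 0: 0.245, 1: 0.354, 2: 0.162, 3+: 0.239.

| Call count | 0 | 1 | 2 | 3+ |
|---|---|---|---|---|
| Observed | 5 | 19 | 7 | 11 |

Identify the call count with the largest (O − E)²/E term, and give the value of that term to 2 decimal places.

0, 2.72

Expected counts E_i = n·p_i: 42×0.245 = 10.29, 42×0.354 = 14.868, 42×0.162 = 6.804, 42×0.239 = 10.038.
cat         O        E   (O−E)²/E
0           5    10.29      2.720
1          19   14.868      1.148
2           7    6.804      0.006
3+         11   10.038      0.092
The largest term is for 0: 2.72.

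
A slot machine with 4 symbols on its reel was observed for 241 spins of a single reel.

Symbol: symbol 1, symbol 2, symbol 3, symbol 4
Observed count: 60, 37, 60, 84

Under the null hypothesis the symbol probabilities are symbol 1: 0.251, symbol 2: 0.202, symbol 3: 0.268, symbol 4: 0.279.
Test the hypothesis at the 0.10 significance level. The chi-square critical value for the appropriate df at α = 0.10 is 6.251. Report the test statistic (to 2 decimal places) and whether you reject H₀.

7.31; reject

Expected counts E_i = n·p_i: 241×0.251 = 60.491, 241×0.202 = 48.682, 241×0.268 = 64.588, 241×0.279 = 67.239.
symbol 1: (60 − 60.491)²/60.491 = 0.241081/60.491 = 0.004
symbol 2: (37 − 48.682)²/48.682 = 136.469124/48.682 = 2.803
symbol 3: (60 − 64.588)²/64.588 = 21.049744/64.588 = 0.326
symbol 4: (84 − 67.239)²/67.239 = 280.931121/67.239 = 4.178
Sum = 7.31
df = 3. Since 7.31 > 6.251, we reject H₀.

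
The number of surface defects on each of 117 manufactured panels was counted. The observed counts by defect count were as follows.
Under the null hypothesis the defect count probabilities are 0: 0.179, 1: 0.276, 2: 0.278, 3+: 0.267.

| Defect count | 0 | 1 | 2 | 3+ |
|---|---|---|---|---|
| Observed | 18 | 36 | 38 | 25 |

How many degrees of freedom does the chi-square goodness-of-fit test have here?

There are k = 4 categories and no parameters were estimated from the data, so df = 4 − 1 = 3.

3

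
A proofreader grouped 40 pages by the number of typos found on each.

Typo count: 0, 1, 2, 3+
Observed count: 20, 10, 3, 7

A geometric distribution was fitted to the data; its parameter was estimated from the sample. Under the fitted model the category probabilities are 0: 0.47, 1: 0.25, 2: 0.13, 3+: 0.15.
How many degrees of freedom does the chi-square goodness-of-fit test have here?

2

There are k = 4 categories and 1 parameter estimated from the data, so df = 4 − 1 − 1 = 2.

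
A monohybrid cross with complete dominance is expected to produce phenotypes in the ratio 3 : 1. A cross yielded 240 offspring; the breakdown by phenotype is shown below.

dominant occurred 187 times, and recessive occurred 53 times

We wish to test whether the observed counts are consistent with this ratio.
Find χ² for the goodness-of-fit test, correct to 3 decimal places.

Ratio total = 4. Expected counts: 240×3/4 = 180, 240×1/4 = 60.
cat            O        E   (O−E)²/E
dominant     187      180     0.2722
recessive     53       60     0.8167
Sum = 1.089

1.089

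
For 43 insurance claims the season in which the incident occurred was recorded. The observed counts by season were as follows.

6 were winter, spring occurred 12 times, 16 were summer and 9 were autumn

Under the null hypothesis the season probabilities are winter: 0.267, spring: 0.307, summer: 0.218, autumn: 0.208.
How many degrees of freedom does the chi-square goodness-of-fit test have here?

There are k = 4 categories and no parameters were estimated from the data, so df = 4 − 1 = 3.

3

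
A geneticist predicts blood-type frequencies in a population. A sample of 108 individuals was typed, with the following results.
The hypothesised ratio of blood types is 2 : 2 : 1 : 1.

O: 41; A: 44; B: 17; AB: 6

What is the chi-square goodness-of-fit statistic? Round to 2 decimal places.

Ratio total = 6. Expected counts: 108×2/6 = 36, 108×2/6 = 36, 108×1/6 = 18, 108×1/6 = 18.
O: (41 − 36)²/36 = 25/36 = 0.694
A: (44 − 36)²/36 = 64/36 = 1.778
B: (17 − 18)²/18 = 1/18 = 0.056
AB: (6 − 18)²/18 = 144/18 = 8.000
Sum = 10.53

10.53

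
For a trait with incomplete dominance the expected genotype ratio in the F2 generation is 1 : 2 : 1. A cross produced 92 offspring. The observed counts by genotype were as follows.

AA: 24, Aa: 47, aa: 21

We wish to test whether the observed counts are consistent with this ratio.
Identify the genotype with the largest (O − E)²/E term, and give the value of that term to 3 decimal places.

Ratio total = 4. Expected counts: 92×1/4 = 23, 92×2/4 = 46, 92×1/4 = 23.
AA: (24 − 23)²/23 = 1/23 = 0.0435
Aa: (47 − 46)²/46 = 1/46 = 0.0217
aa: (21 − 23)²/23 = 4/23 = 0.1739
The largest term is for aa: 0.174.

aa, 0.174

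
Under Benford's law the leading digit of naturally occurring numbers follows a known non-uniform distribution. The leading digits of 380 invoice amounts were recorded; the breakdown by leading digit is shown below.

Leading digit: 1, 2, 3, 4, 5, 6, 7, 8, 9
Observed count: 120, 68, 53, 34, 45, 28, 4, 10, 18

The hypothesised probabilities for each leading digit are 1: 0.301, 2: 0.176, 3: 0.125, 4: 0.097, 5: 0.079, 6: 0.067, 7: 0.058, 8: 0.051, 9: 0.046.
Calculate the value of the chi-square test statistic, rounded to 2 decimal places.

28.20

Expected counts E_i = n·p_i: 380×0.301 = 114.38, 380×0.176 = 66.88, 380×0.125 = 47.5, 380×0.097 = 36.86, 380×0.079 = 30.02, 380×0.067 = 25.46, 380×0.058 = 22.04, 380×0.051 = 19.38, 380×0.046 = 17.48.
χ² = (120−114.38)²/114.38 + (68−66.88)²/66.88 + (53−47.5)²/47.5 + (34−36.86)²/36.86 + (45−30.02)²/30.02 + (28−25.46)²/25.46 + (4−22.04)²/22.04 + (10−19.38)²/19.38 + (18−17.48)²/17.48
   = 0.276 + 0.019 + 0.637 + 0.222 + 7.475 + 0.253 + 14.766 + 4.540 + 0.015
Sum = 28.20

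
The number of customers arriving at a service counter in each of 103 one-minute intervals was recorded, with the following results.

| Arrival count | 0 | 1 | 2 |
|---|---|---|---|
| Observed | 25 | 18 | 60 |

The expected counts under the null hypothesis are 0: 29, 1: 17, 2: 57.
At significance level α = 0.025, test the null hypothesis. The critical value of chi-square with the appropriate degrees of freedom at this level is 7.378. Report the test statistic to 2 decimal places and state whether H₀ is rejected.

0.77; do not reject

χ² = (25−29)²/29 + (18−17)²/17 + (60−57)²/57
   = 0.552 + 0.059 + 0.158
Sum = 0.77
df = 2. Since 0.77 < 7.378, we do not reject H₀.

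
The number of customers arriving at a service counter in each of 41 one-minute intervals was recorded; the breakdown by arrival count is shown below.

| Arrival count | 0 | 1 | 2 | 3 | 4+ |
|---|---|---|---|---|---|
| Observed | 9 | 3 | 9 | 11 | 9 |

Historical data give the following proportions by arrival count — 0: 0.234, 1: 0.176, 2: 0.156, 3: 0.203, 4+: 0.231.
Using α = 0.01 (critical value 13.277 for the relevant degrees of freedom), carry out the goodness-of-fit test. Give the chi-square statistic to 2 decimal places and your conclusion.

4.44; do not reject

Expected counts E_i = n·p_i: 41×0.234 = 9.594, 41×0.176 = 7.216, 41×0.156 = 6.396, 41×0.203 = 8.323, 41×0.231 = 9.471.
0: (9 − 9.594)²/9.594 = 0.352836/9.594 = 0.037
1: (3 − 7.216)²/7.216 = 17.774656/7.216 = 2.463
2: (9 − 6.396)²/6.396 = 6.780816/6.396 = 1.060
3: (11 − 8.323)²/8.323 = 7.166329/8.323 = 0.861
4+: (9 − 9.471)²/9.471 = 0.221841/9.471 = 0.023
Sum = 4.44
df = 4. Since 4.44 < 13.277, we do not reject H₀.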